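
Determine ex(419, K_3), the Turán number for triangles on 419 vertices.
ex(419, K_3) = ⌊419^2/4⌋ = 43890

Mantel (1907): a triangle-free graph on n vertices has at most ⌊n^2/4⌋ edges, with equality for the complete bipartite graph K_{⌊n/2⌋, ⌈n/2⌉}. For n = 419: ⌊419^2/4⌋ = ⌊175561/4⌋ = 43890. The extremal graph is K_{209, 210}, which has 209·210 = 43890 edges.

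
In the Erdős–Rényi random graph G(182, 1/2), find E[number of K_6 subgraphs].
E[# K_6] = C(182, 6) · (1/2)^C(6, 2) = 46444711677 / 2^15 ≈ 1417380.117096

For each 6-subset S of vertices (there are C(182, 6) = 46444711677 such S), let X_S = 1 if S induces a K_6 (all C(6, 2) = 15 edges present). Then P(X_S = 1) = (1/2)^15 = 1/32768. By linearity of expectation, E[# K_6] = C(182, 6) · (1/2)^15 = 46444711677 / 32768 ≈ 1417380.117096.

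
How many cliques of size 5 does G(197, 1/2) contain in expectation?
E[# K_5] = C(197, 5) · (1/2)^C(5, 2) = 2349279569 / 2^10 ≈ 2294218.329102

For each 5-subset S of vertices (there are C(197, 5) = 2349279569 such S), let X_S = 1 if S induces a K_5 (all C(5, 2) = 10 edges present). Then P(X_S = 1) = (1/2)^10 = 1/1024. By linearity of expectation, E[# K_5] = C(197, 5) · (1/2)^10 = 2349279569 / 1024 ≈ 2294218.329102.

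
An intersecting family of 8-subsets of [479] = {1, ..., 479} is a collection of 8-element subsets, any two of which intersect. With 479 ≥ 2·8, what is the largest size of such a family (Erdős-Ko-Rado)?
max |F| = C(478, 7) = 1082424920996760

The Erdős-Ko-Rado theorem states: for n ≥ 2k, an intersecting family of k-subsets of an n-element set has size at most C(n − 1, k − 1), with equality for 'star' families {A ⊆ [n] : |A| = k, i ∈ A} (fix an element i). For n = 479, k = 8: C(478, 7) = 1082424920996760.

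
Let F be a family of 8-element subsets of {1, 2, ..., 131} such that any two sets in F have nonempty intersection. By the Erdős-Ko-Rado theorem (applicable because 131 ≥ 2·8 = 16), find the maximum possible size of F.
max |F| = C(130, 7) = 105637584000

Erdős-Ko-Rado (1961): when n ≥ 2k, max |F| = C(n−1, k−1). The bound is attained by the star {A : i ∈ A} for any fixed i ∈ [n]. Here C(131−1, 8−1) = C(130, 7) = 105637584000.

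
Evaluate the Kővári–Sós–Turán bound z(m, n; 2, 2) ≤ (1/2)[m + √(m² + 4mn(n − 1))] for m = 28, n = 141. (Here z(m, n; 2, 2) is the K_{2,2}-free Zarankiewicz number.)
z(28, 141; 2, 2) ≤ (1/2)[28 + √(28² + 4·28·141·140)] = (1/2)[28 + √2211664] = 757.5832

Kővári–Sós–Turán: let r_1, ..., r_28 be the row sums and z = Σ r_i the total number of 1s. Each pair of columns can share at most one row with both entries 1 (else a 2×2 all-ones block appears), so Σ_i C(r_i, 2) ≤ C(141, 2) = 9870. By convexity Σ_i C(r_i, 2) ≥ 28·C(z/28, 2) = z(z − 28)/(2·28), giving z² − 28z − 28·141·140 ≤ 0 and hence z ≤ (1/2)[28 + √(784 + 4·552720)] = (1/2)[28 + √2211664] ≈ (1/2)(28 + 1487.1664) = 757.5832.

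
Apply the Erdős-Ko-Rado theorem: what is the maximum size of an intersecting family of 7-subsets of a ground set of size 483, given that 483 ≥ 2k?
max |F| = C(482, 6) = 16880396545272

The Erdős-Ko-Rado theorem states: for n ≥ 2k, an intersecting family of k-subsets of an n-element set has size at most C(n − 1, k − 1), with equality for 'star' families {A ⊆ [n] : |A| = k, i ∈ A} (fix an element i). For n = 483, k = 7: C(482, 6) = 16880396545272.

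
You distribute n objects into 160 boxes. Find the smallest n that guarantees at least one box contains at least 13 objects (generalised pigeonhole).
n = (13 − 1)·160 + 1 = 1921

By the generalised pigeonhole principle, to guarantee some box contains ≥ r objects we need more than (r − 1) · k objects total. Threshold: n = (r − 1) · k + 1. With r = 13 and k = 160: n = 12 · 160 + 1 = 1920 + 1 = 1921. For n = 1920 = 12 · 160, we can put exactly 12 objects in every box, avoiding 13 in any single one — so 1921 is tight.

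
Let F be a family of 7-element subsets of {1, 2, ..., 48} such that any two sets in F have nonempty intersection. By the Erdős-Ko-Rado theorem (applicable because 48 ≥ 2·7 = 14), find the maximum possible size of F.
max |F| = C(47, 6) = 10737573

Erdős-Ko-Rado (1961): when n ≥ 2k, max |F| = C(n−1, k−1). The bound is attained by the star {A : i ∈ A} for any fixed i ∈ [n]. Here C(48−1, 7−1) = C(47, 6) = 10737573.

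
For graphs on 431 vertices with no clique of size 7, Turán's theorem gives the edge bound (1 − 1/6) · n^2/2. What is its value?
Turán density bound = (5/6) · 431^2/2 = 928805/12 ≈ 77400.4167

Turán's theorem: ex(n, K_{r+1}) is achieved by the complete r-partite Turán graph T(n, r) with parts as balanced as possible, and is at most (1 − 1/r) · n^2/2. For r = 6, n = 431: the density bound is (5/6) · 185761/2 = 928805/12 ≈ 77400.4167. The integer-valued extremum is e(T(431, 6)) = 77400, which is strictly less than the density bound 928805/12 since 6 ∤ 431 (the parts of T(431, 6) cannot all be equal).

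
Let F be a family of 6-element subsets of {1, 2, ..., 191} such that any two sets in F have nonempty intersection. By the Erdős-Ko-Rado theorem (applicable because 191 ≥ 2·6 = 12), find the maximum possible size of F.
max |F| = C(190, 5) = 1956800538

The Erdős-Ko-Rado theorem states: for n ≥ 2k, an intersecting family of k-subsets of an n-element set has size at most C(n − 1, k − 1), with equality for 'star' families {A ⊆ [n] : |A| = k, i ∈ A} (fix an element i). For n = 191, k = 6: C(190, 5) = 1956800538.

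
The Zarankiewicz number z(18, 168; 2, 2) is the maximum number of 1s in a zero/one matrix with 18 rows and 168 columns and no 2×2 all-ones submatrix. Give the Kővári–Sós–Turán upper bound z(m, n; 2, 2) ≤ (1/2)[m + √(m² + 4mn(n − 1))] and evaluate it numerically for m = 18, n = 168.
z(18, 168; 2, 2) ≤ (1/2)[18 + √(18² + 4·18·168·167)] = (1/2)[18 + √2020356] = 719.6961

Kővári–Sós–Turán: let r_1, ..., r_18 be the row sums and z = Σ r_i the total number of 1s. Each pair of columns can share at most one row with both entries 1 (else a 2×2 all-ones block appears), so Σ_i C(r_i, 2) ≤ C(168, 2) = 14028. By convexity Σ_i C(r_i, 2) ≥ 18·C(z/18, 2) = z(z − 18)/(2·18), giving z² − 18z − 18·168·167 ≤ 0 and hence z ≤ (1/2)[18 + √(324 + 4·505008)] = (1/2)[18 + √2020356] ≈ (1/2)(18 + 1421.3923) = 719.6961.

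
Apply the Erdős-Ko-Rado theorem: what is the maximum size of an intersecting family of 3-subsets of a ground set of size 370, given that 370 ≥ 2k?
max |F| = C(369, 2) = 67896

The Erdős-Ko-Rado theorem states: for n ≥ 2k, an intersecting family of k-subsets of an n-element set has size at most C(n − 1, k − 1), with equality for 'star' families {A ⊆ [n] : |A| = k, i ∈ A} (fix an element i). For n = 370, k = 3: C(369, 2) = 67896.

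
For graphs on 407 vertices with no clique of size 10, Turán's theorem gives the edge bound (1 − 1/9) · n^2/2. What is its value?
Turán density bound = (8/9) · 407^2/2 = 662596/9 ≈ 73621.7778

Turán's theorem: ex(n, K_{r+1}) is achieved by the complete r-partite Turán graph T(n, r) with parts as balanced as possible, and is at most (1 − 1/r) · n^2/2. For r = 9, n = 407: the density bound is (8/9) · 165649/2 = 662596/9 ≈ 73621.7778. The integer-valued extremum is e(T(407, 9)) = 73621, which is strictly less than the density bound 662596/9 since 9 ∤ 407 (the parts of T(407, 9) cannot all be equal).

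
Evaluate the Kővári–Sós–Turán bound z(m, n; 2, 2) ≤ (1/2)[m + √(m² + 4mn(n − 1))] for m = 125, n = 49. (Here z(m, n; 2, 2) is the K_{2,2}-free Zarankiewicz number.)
z(125, 49; 2, 2) ≤ (1/2)[125 + √(125² + 4·125·49·48)] = (1/2)[125 + √1191625] = 608.3079

Kővári–Sós–Turán: let r_1, ..., r_125 be the row sums and z = Σ r_i the total number of 1s. Each pair of columns can share at most one row with both entries 1 (else a 2×2 all-ones block appears), so Σ_i C(r_i, 2) ≤ C(49, 2) = 1176. By convexity Σ_i C(r_i, 2) ≥ 125·C(z/125, 2) = z(z − 125)/(2·125), giving z² − 125z − 125·49·48 ≤ 0 and hence z ≤ (1/2)[125 + √(15625 + 4·294000)] = (1/2)[125 + √1191625] ≈ (1/2)(125 + 1091.6158) = 608.3079.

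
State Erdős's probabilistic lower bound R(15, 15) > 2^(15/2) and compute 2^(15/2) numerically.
2^(15/2) = 181.0193; so R(15, 15) > 181.0193

Colour each edge of K_n uniformly at random with red/blue. The expected number of monochromatic K_15 is C(n, 15) · 2 · 2^(−C(15,2)). If C(n, 15) · 2^(1 − C(15,2)) < 1, then with positive probability no monochromatic K_15 exists, so R(15, 15) > n. The standard estimate C(n, 15) ≤ n^15/15! shows this inequality holds whenever n ≤ 2^(15/2) (since 15! · 2^(C(15,2) − 1) > 2^(15^2/2) ≥ n^15). Hence R(15, 15) > 2^(15/2) = 181.0193.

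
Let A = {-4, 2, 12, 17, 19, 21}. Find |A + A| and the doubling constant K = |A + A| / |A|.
K = |A + A| / |A| = 20/6 = 10/3

Enumerate A + A = {a + b : a, b ∈ A}. With |A| = 6, there are |A|^2 = 36 ordered sum pairs; collecting distinct values, A + A = {-8, -2, 4, 8, 13, 14, 15, 17, 19, 21, 23, 24, 29, 31, 33, 34, 36, 38, 40, 42}, so |A + A| = 20. Thus K = 20/6 = 10/3. For comparison, the minimum possible |A + A| over all 6-element sets is 2·6 − 1 = 11 (so min K = 11/6), attained only by arithmetic progressions.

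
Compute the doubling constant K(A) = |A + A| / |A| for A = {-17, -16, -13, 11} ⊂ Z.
K = |A + A| / |A| = 10/4 = 5/2

Enumerate A + A = {a + b : a, b ∈ A}. With |A| = 4, there are |A|^2 = 16 ordered sum pairs; collecting distinct values, A + A = {-34, -33, -32, -30, -29, -26, -6, -5, -2, 22}, so |A + A| = 10. Thus K = 10/4 = 5/2. For comparison, the minimum possible |A + A| over all 4-element sets is 2·4 − 1 = 7 (so min K = 7/4), attained only by arithmetic progressions.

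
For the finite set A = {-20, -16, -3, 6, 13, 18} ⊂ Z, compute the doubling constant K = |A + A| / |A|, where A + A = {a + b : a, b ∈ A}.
K = |A + A| / |A| = 21/6 = 7/2

Enumerate A + A = {a + b : a, b ∈ A}. With |A| = 6, there are |A|^2 = 36 ordered sum pairs; collecting distinct values, A + A = {-40, -36, -32, -23, -19, -14, -10, -7, -6, -3, -2, 2, 3, 10, 12, 15, 19, 24, 26, 31, 36}, so |A + A| = 21. Thus K = 21/6 = 7/2. For comparison, the minimum possible |A + A| over all 6-element sets is 2·6 − 1 = 11 (so min K = 11/6), attained only by arithmetic progressions.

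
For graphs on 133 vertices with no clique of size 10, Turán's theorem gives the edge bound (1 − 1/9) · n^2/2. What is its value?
Turán density bound = (8/9) · 133^2/2 = 70756/9 ≈ 7861.7778

Turán's theorem: ex(n, K_{r+1}) is achieved by the complete r-partite Turán graph T(n, r) with parts as balanced as possible, and is at most (1 − 1/r) · n^2/2. For r = 9, n = 133: the density bound is (8/9) · 17689/2 = 70756/9 ≈ 7861.7778. The integer-valued extremum is e(T(133, 9)) = 7861, which is strictly less than the density bound 70756/9 since 9 ∤ 133 (the parts of T(133, 9) cannot all be equal).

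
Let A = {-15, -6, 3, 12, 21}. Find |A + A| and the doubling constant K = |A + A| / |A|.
K = |A + A| / |A| = 9/5

Enumerate A + A = {a + b : a, b ∈ A}. With |A| = 5, there are |A|^2 = 25 ordered sum pairs; collecting distinct values, A + A = {-30, -21, -12, -3, 6, 15, 24, 33, 42}, so |A + A| = 9. Thus K = 9/5. Here |A + A| = 2|A| − 1 = 9, the minimum possible — so K = 9/5 is minimal, which holds iff A is an arithmetic progression.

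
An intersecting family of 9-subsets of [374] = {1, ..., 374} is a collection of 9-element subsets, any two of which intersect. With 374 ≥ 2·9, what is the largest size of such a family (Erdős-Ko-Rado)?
max |F| = C(373, 8) = 8616446909018334

The Erdős-Ko-Rado theorem states: for n ≥ 2k, an intersecting family of k-subsets of an n-element set has size at most C(n − 1, k − 1), with equality for 'star' families {A ⊆ [n] : |A| = k, i ∈ A} (fix an element i). For n = 374, k = 9: C(373, 8) = 8616446909018334.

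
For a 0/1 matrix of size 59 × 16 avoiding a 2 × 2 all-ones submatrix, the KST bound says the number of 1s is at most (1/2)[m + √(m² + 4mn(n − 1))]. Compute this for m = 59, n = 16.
z(59, 16; 2, 2) ≤ (1/2)[59 + √(59² + 4·59·16·15)] = (1/2)[59 + √60121] = 152.0979

Kővári–Sós–Turán: let r_1, ..., r_59 be the row sums and z = Σ r_i the total number of 1s. Each pair of columns can share at most one row with both entries 1 (else a 2×2 all-ones block appears), so Σ_i C(r_i, 2) ≤ C(16, 2) = 120. By convexity Σ_i C(r_i, 2) ≥ 59·C(z/59, 2) = z(z − 59)/(2·59), giving z² − 59z − 59·16·15 ≤ 0 and hence z ≤ (1/2)[59 + √(3481 + 4·14160)] = (1/2)[59 + √60121] ≈ (1/2)(59 + 245.1958) = 152.0979.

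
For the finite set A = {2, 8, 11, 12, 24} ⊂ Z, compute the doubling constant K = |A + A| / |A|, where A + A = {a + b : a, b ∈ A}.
K = |A + A| / |A| = 15/5 = 3

Enumerate A + A = {a + b : a, b ∈ A}. With |A| = 5, there are |A|^2 = 25 ordered sum pairs; collecting distinct values, A + A = {4, 10, 13, 14, 16, 19, 20, 22, 23, 24, 26, 32, 35, 36, 48}, so |A + A| = 15. Thus K = 15/5 = 3. For comparison, the minimum possible |A + A| over all 5-element sets is 2·5 − 1 = 9 (so min K = 9/5), attained only by arithmetic progressions.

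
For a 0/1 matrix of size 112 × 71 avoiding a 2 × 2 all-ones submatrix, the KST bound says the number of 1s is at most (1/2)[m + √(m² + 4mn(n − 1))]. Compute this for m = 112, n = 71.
z(112, 71; 2, 2) ≤ (1/2)[112 + √(112² + 4·112·71·70)] = (1/2)[112 + √2239104] = 804.1818

Kővári–Sós–Turán: let r_1, ..., r_112 be the row sums and z = Σ r_i the total number of 1s. Each pair of columns can share at most one row with both entries 1 (else a 2×2 all-ones block appears), so Σ_i C(r_i, 2) ≤ C(71, 2) = 2485. By convexity Σ_i C(r_i, 2) ≥ 112·C(z/112, 2) = z(z − 112)/(2·112), giving z² − 112z − 112·71·70 ≤ 0 and hence z ≤ (1/2)[112 + √(12544 + 4·556640)] = (1/2)[112 + √2239104] ≈ (1/2)(112 + 1496.3636) = 804.1818.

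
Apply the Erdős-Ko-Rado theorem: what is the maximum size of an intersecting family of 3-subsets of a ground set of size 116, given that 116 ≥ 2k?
max |F| = C(115, 2) = 6555

The Erdős-Ko-Rado theorem states: for n ≥ 2k, an intersecting family of k-subsets of an n-element set has size at most C(n − 1, k − 1), with equality for 'star' families {A ⊆ [n] : |A| = k, i ∈ A} (fix an element i). For n = 116, k = 3: C(115, 2) = 6555.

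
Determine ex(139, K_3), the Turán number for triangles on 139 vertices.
ex(139, K_3) = ⌊139^2/4⌋ = 4830

Mantel (1907): a triangle-free graph on n vertices has at most ⌊n^2/4⌋ edges, with equality for the complete bipartite graph K_{⌊n/2⌋, ⌈n/2⌉}. For n = 139: ⌊139^2/4⌋ = ⌊19321/4⌋ = 4830. The extremal graph is K_{69, 70}, which has 69·70 = 4830 edges.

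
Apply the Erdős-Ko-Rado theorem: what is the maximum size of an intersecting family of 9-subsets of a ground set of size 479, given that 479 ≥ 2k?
max |F| = C(478, 8) = 63727767223684245

The Erdős-Ko-Rado theorem states: for n ≥ 2k, an intersecting family of k-subsets of an n-element set has size at most C(n − 1, k − 1), with equality for 'star' families {A ⊆ [n] : |A| = k, i ∈ A} (fix an element i). For n = 479, k = 9: C(478, 8) = 63727767223684245.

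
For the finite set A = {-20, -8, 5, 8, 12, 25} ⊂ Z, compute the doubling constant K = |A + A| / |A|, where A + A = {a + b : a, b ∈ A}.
K = |A + A| / |A| = 20/6 = 10/3

Enumerate A + A = {a + b : a, b ∈ A}. With |A| = 6, there are |A|^2 = 36 ordered sum pairs; collecting distinct values, A + A = {-40, -28, -16, -15, -12, -8, -3, 0, 4, 5, 10, 13, 16, 17, 20, 24, 30, 33, 37, 50}, so |A + A| = 20. Thus K = 20/6 = 10/3. For comparison, the minimum possible |A + A| over all 6-element sets is 2·6 − 1 = 11 (so min K = 11/6), attained only by arithmetic progressions.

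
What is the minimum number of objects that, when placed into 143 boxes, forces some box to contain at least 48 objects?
n = (48 − 1)·143 + 1 = 6722

By the generalised pigeonhole principle, to guarantee some box contains ≥ r objects we need more than (r − 1) · k objects total. Threshold: n = (r − 1) · k + 1. With r = 48 and k = 143: n = 47 · 143 + 1 = 6721 + 1 = 6722. For n = 6721 = 47 · 143, we can put exactly 47 objects in every box, avoiding 48 in any single one — so 6722 is tight.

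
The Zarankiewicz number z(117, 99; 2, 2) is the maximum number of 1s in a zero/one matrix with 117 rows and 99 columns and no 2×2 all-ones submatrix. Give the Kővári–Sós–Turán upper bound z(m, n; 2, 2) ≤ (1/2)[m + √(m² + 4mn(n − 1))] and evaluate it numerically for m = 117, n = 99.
z(117, 99; 2, 2) ≤ (1/2)[117 + √(117² + 4·117·99·98)] = (1/2)[117 + √4554225] = 1125.5315

Kővári–Sós–Turán: let r_1, ..., r_117 be the row sums and z = Σ r_i the total number of 1s. Each pair of columns can share at most one row with both entries 1 (else a 2×2 all-ones block appears), so Σ_i C(r_i, 2) ≤ C(99, 2) = 4851. By convexity Σ_i C(r_i, 2) ≥ 117·C(z/117, 2) = z(z − 117)/(2·117), giving z² − 117z − 117·99·98 ≤ 0 and hence z ≤ (1/2)[117 + √(13689 + 4·1135134)] = (1/2)[117 + √4554225] ≈ (1/2)(117 + 2134.063) = 1125.5315.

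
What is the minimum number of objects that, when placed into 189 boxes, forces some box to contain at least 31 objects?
n = (31 − 1)·189 + 1 = 5671

By the generalised pigeonhole principle, to guarantee some box contains ≥ r objects we need more than (r − 1) · k objects total. Threshold: n = (r − 1) · k + 1. With r = 31 and k = 189: n = 30 · 189 + 1 = 5670 + 1 = 5671. For n = 5670 = 30 · 189, we can put exactly 30 objects in every box, avoiding 31 in any single one — so 5671 is tight.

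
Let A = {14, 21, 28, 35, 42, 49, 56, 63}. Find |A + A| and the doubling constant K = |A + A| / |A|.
K = |A + A| / |A| = 15/8

Enumerate A + A = {a + b : a, b ∈ A}. With |A| = 8, there are |A|^2 = 64 ordered sum pairs; collecting distinct values, A + A = {28, 35, 42, 49, 56, 63, 70, 77, 84, 91, 98, 105, 112, 119, 126}, so |A + A| = 15. Thus K = 15/8. Here |A + A| = 2|A| − 1 = 15, the minimum possible — so K = 15/8 is minimal, which holds iff A is an arithmetic progression.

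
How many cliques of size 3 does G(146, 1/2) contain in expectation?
E[# K_3] = C(146, 3) · (1/2)^C(3, 2) = 508080 / 2^3 = 63510

For each 3-subset S of vertices (there are C(146, 3) = 508080 such S), let X_S = 1 if S induces a K_3 (all C(3, 2) = 3 edges present). Then P(X_S = 1) = (1/2)^3 = 1/8. By linearity of expectation, E[# K_3] = C(146, 3) · (1/2)^3 = 508080 / 8 = 63510.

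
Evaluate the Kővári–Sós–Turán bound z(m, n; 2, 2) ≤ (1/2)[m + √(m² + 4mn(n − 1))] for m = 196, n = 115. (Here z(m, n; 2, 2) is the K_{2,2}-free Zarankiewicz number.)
z(196, 115; 2, 2) ≤ (1/2)[196 + √(196² + 4·196·115·114)] = (1/2)[196 + √10316656] = 1703.9776

Kővári–Sós–Turán: let r_1, ..., r_196 be the row sums and z = Σ r_i the total number of 1s. Each pair of columns can share at most one row with both entries 1 (else a 2×2 all-ones block appears), so Σ_i C(r_i, 2) ≤ C(115, 2) = 6555. By convexity Σ_i C(r_i, 2) ≥ 196·C(z/196, 2) = z(z − 196)/(2·196), giving z² − 196z − 196·115·114 ≤ 0 and hence z ≤ (1/2)[196 + √(38416 + 4·2569560)] = (1/2)[196 + √10316656] ≈ (1/2)(196 + 3211.9552) = 1703.9776.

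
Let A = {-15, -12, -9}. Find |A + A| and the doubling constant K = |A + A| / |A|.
K = |A + A| / |A| = 5/3

Enumerate A + A = {a + b : a, b ∈ A}. With |A| = 3, there are |A|^2 = 9 ordered sum pairs; collecting distinct values, A + A = {-30, -27, -24, -21, -18}, so |A + A| = 5. Thus K = 5/3. Here |A + A| = 2|A| − 1 = 5, the minimum possible — so K = 5/3 is minimal, which holds iff A is an arithmetic progression.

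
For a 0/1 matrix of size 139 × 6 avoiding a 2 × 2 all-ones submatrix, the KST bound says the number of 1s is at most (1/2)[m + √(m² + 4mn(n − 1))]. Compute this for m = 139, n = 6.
z(139, 6; 2, 2) ≤ (1/2)[139 + √(139² + 4·139·6·5)] = (1/2)[139 + √36001] = 164.3696

Kővári–Sós–Turán: let r_1, ..., r_139 be the row sums and z = Σ r_i the total number of 1s. Each pair of columns can share at most one row with both entries 1 (else a 2×2 all-ones block appears), so Σ_i C(r_i, 2) ≤ C(6, 2) = 15. By convexity Σ_i C(r_i, 2) ≥ 139·C(z/139, 2) = z(z − 139)/(2·139), giving z² − 139z − 139·6·5 ≤ 0 and hence z ≤ (1/2)[139 + √(19321 + 4·4170)] = (1/2)[139 + √36001] ≈ (1/2)(139 + 189.7393) = 164.3696.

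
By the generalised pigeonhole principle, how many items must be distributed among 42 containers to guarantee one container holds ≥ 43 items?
n = (43 − 1)·42 + 1 = 1765

By the generalised pigeonhole principle, to guarantee some box contains ≥ r objects we need more than (r − 1) · k objects total. Threshold: n = (r − 1) · k + 1. With r = 43 and k = 42: n = 42 · 42 + 1 = 1764 + 1 = 1765. For n = 1764 = 42 · 42, we can put exactly 42 objects in every box, avoiding 43 in any single one — so 1765 is tight.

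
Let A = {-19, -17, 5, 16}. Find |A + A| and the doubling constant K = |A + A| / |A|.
K = |A + A| / |A| = 10/4 = 5/2

Enumerate A + A = {a + b : a, b ∈ A}. With |A| = 4, there are |A|^2 = 16 ordered sum pairs; collecting distinct values, A + A = {-38, -36, -34, -14, -12, -3, -1, 10, 21, 32}, so |A + A| = 10. Thus K = 10/4 = 5/2. For comparison, the minimum possible |A + A| over all 4-element sets is 2·4 − 1 = 7 (so min K = 7/4), attained only by arithmetic progressions.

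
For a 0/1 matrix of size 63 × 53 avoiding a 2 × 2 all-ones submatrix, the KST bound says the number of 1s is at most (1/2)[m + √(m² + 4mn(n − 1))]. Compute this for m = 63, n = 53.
z(63, 53; 2, 2) ≤ (1/2)[63 + √(63² + 4·63·53·52)] = (1/2)[63 + √698481] = 449.3759

Kővári–Sós–Turán: let r_1, ..., r_63 be the row sums and z = Σ r_i the total number of 1s. Each pair of columns can share at most one row with both entries 1 (else a 2×2 all-ones block appears), so Σ_i C(r_i, 2) ≤ C(53, 2) = 1378. By convexity Σ_i C(r_i, 2) ≥ 63·C(z/63, 2) = z(z − 63)/(2·63), giving z² − 63z − 63·53·52 ≤ 0 and hence z ≤ (1/2)[63 + √(3969 + 4·173628)] = (1/2)[63 + √698481] ≈ (1/2)(63 + 835.7518) = 449.3759.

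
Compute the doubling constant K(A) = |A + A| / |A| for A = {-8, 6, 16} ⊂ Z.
K = |A + A| / |A| = 6/3 = 2

Enumerate A + A = {a + b : a, b ∈ A}. With |A| = 3, there are |A|^2 = 9 ordered sum pairs; collecting distinct values, A + A = {-16, -2, 8, 12, 22, 32}, so |A + A| = 6. Thus K = 6/3 = 2. For comparison, the minimum possible |A + A| over all 3-element sets is 2·3 − 1 = 5 (so min K = 5/3), attained only by arithmetic progressions.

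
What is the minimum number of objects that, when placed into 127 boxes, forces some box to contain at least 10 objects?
n = (10 − 1)·127 + 1 = 1144

By the generalised pigeonhole principle, to guarantee some box contains ≥ r objects we need more than (r − 1) · k objects total. Threshold: n = (r − 1) · k + 1. With r = 10 and k = 127: n = 9 · 127 + 1 = 1143 + 1 = 1144. For n = 1143 = 9 · 127, we can put exactly 9 objects in every box, avoiding 10 in any single one — so 1144 is tight.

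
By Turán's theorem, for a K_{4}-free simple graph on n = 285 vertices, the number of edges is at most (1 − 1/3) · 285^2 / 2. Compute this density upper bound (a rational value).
Turán density bound = (2/3) · 285^2/2 = 27075

Turán's theorem: ex(n, K_{r+1}) is achieved by the complete r-partite Turán graph T(n, r) with parts as balanced as possible, and is at most (1 − 1/r) · n^2/2. For r = 3, n = 285: the density bound is (2/3) · 81225/2 = 27075. Since 3 ∣ 285, the Turán graph T(285, 3) has parts of equal size 95, and its edge count e(T(285, 3)) = 27075 attains the density bound exactly.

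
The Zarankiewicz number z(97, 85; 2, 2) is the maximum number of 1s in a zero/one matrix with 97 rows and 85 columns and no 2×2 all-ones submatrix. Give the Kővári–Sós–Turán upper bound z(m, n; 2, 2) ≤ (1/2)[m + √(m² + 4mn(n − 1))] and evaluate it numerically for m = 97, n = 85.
z(97, 85; 2, 2) ≤ (1/2)[97 + √(97² + 4·97·85·84)] = (1/2)[97 + √2779729] = 882.126

Kővári–Sós–Turán: let r_1, ..., r_97 be the row sums and z = Σ r_i the total number of 1s. Each pair of columns can share at most one row with both entries 1 (else a 2×2 all-ones block appears), so Σ_i C(r_i, 2) ≤ C(85, 2) = 3570. By convexity Σ_i C(r_i, 2) ≥ 97·C(z/97, 2) = z(z − 97)/(2·97), giving z² − 97z − 97·85·84 ≤ 0 and hence z ≤ (1/2)[97 + √(9409 + 4·692580)] = (1/2)[97 + √2779729] ≈ (1/2)(97 + 1667.2519) = 882.126.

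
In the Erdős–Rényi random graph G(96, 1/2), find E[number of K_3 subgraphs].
E[# K_3] = C(96, 3) · (1/2)^C(3, 2) = 142880 / 2^3 = 17860

For each 3-subset S of vertices (there are C(96, 3) = 142880 such S), let X_S = 1 if S induces a K_3 (all C(3, 2) = 3 edges present). Then P(X_S = 1) = (1/2)^3 = 1/8. By linearity of expectation, E[# K_3] = C(96, 3) · (1/2)^3 = 142880 / 8 = 17860.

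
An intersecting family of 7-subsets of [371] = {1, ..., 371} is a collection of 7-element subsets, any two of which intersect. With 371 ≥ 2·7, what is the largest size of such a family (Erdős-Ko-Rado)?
max |F| = C(370, 6) = 3421239098460

Erdős-Ko-Rado (1961): when n ≥ 2k, max |F| = C(n−1, k−1). The bound is attained by the star {A : i ∈ A} for any fixed i ∈ [n]. Here C(371−1, 7−1) = C(370, 6) = 3421239098460.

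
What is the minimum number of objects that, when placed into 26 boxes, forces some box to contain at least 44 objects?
n = (44 − 1)·26 + 1 = 1119

By the generalised pigeonhole principle, to guarantee some box contains ≥ r objects we need more than (r − 1) · k objects total. Threshold: n = (r − 1) · k + 1. With r = 44 and k = 26: n = 43 · 26 + 1 = 1118 + 1 = 1119. For n = 1118 = 43 · 26, we can put exactly 43 objects in every box, avoiding 44 in any single one — so 1119 is tight.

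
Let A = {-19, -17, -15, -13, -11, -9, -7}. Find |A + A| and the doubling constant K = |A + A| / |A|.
K = |A + A| / |A| = 13/7

Enumerate A + A = {a + b : a, b ∈ A}. With |A| = 7, there are |A|^2 = 49 ordered sum pairs; collecting distinct values, A + A = {-38, -36, -34, -32, -30, -28, -26, -24, -22, -20, -18, -16, -14}, so |A + A| = 13. Thus K = 13/7. Here |A + A| = 2|A| − 1 = 13, the minimum possible — so K = 13/7 is minimal, which holds iff A is an arithmetic progression.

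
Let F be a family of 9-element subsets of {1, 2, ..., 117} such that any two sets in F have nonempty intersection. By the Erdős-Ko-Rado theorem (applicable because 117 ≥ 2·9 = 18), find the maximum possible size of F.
max |F| = C(116, 8) = 635299897870

The Erdős-Ko-Rado theorem states: for n ≥ 2k, an intersecting family of k-subsets of an n-element set has size at most C(n − 1, k − 1), with equality for 'star' families {A ⊆ [n] : |A| = k, i ∈ A} (fix an element i). For n = 117, k = 9: C(116, 8) = 635299897870.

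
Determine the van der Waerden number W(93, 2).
W(93, 2) = 93 + 1 = 94

A 2-term AP is any pair of integers, so a monochromatic 2-AP exists iff some colour is used at least twice. With 93 colours, the colouring i ↦ i on {1, ..., 93} uses each colour once, avoiding any monochromatic pair, so W(93, 2) > 93. For {1, ..., 94}, pigeonhole forces two integers of the same colour, which form a monochromatic 2-AP. Hence W(93, 2) = 94.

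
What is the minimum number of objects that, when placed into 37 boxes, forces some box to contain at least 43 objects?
n = (43 − 1)·37 + 1 = 1555

By the generalised pigeonhole principle, to guarantee some box contains ≥ r objects we need more than (r − 1) · k objects total. Threshold: n = (r − 1) · k + 1. With r = 43 and k = 37: n = 42 · 37 + 1 = 1554 + 1 = 1555. For n = 1554 = 42 · 37, we can put exactly 42 objects in every box, avoiding 43 in any single one — so 1555 is tight.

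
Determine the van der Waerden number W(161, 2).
W(161, 2) = 161 + 1 = 162

A 2-term AP is any pair of integers, so a monochromatic 2-AP exists iff some colour is used at least twice. With 161 colours, the colouring i ↦ i on {1, ..., 161} uses each colour once, avoiding any monochromatic pair, so W(161, 2) > 161. For {1, ..., 162}, pigeonhole forces two integers of the same colour, which form a monochromatic 2-AP. Hence W(161, 2) = 162.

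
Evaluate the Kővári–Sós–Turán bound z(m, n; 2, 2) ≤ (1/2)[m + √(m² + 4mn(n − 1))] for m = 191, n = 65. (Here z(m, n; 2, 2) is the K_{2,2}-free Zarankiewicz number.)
z(191, 65; 2, 2) ≤ (1/2)[191 + √(191² + 4·191·65·64)] = (1/2)[191 + √3214721] = 991.9822

Kővári–Sós–Turán: let r_1, ..., r_191 be the row sums and z = Σ r_i the total number of 1s. Each pair of columns can share at most one row with both entries 1 (else a 2×2 all-ones block appears), so Σ_i C(r_i, 2) ≤ C(65, 2) = 2080. By convexity Σ_i C(r_i, 2) ≥ 191·C(z/191, 2) = z(z − 191)/(2·191), giving z² − 191z − 191·65·64 ≤ 0 and hence z ≤ (1/2)[191 + √(36481 + 4·794560)] = (1/2)[191 + √3214721] ≈ (1/2)(191 + 1792.9643) = 991.9822.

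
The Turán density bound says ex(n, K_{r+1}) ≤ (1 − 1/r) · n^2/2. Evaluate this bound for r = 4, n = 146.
Turán density bound = (3/4) · 146^2/2 = 15987/2 ≈ 7993.5

Turán's theorem: ex(n, K_{r+1}) is achieved by the complete r-partite Turán graph T(n, r) with parts as balanced as possible, and is at most (1 − 1/r) · n^2/2. For r = 4, n = 146: the density bound is (3/4) · 21316/2 = 15987/2 ≈ 7993.5. The integer-valued extremum is e(T(146, 4)) = 7993, which is strictly less than the density bound 15987/2 since 4 ∤ 146 (the parts of T(146, 4) cannot all be equal).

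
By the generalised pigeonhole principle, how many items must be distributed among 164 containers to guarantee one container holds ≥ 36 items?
n = (36 − 1)·164 + 1 = 5741

By the generalised pigeonhole principle, to guarantee some box contains ≥ r objects we need more than (r − 1) · k objects total. Threshold: n = (r − 1) · k + 1. With r = 36 and k = 164: n = 35 · 164 + 1 = 5740 + 1 = 5741. For n = 5740 = 35 · 164, we can put exactly 35 objects in every box, avoiding 36 in any single one — so 5741 is tight.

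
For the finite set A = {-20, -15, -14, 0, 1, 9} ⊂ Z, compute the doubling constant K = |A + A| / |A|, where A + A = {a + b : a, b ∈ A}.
K = |A + A| / |A| = 20/6 = 10/3

Enumerate A + A = {a + b : a, b ∈ A}. With |A| = 6, there are |A|^2 = 36 ordered sum pairs; collecting distinct values, A + A = {-40, -35, -34, -30, -29, -28, -20, -19, -15, -14, -13, -11, -6, -5, 0, 1, 2, 9, 10, 18}, so |A + A| = 20. Thus K = 20/6 = 10/3. For comparison, the minimum possible |A + A| over all 6-element sets is 2·6 − 1 = 11 (so min K = 11/6), attained only by arithmetic progressions.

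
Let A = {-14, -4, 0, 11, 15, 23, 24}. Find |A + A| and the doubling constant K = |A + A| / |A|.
K = |A + A| / |A| = 27/7

Enumerate A + A = {a + b : a, b ∈ A}. With |A| = 7, there are |A|^2 = 49 ordered sum pairs; collecting distinct values, A + A = {-28, -18, -14, -8, -4, -3, 0, 1, 7, 9, 10, 11, 15, 19, 20, 22, 23, 24, 26, 30, 34, 35, 38, 39, 46, 47, 48}, so |A + A| = 27. Thus K = 27/7. For comparison, the minimum possible |A + A| over all 7-element sets is 2·7 − 1 = 13 (so min K = 13/7), attained only by arithmetic progressions.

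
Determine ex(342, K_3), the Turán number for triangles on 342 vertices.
ex(342, K_3) = ⌊342^2/4⌋ = 29241

Mantel (1907): a triangle-free graph on n vertices has at most ⌊n^2/4⌋ edges, with equality for the complete bipartite graph K_{⌊n/2⌋, ⌈n/2⌉}. For n = 342: ⌊342^2/4⌋ = ⌊116964/4⌋ = 29241. The extremal graph is K_{171, 171}, which has 171·171 = 29241 edges.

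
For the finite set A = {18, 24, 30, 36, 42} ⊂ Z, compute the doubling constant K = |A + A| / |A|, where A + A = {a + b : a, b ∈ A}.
K = |A + A| / |A| = 9/5

Enumerate A + A = {a + b : a, b ∈ A}. With |A| = 5, there are |A|^2 = 25 ordered sum pairs; collecting distinct values, A + A = {36, 42, 48, 54, 60, 66, 72, 78, 84}, so |A + A| = 9. Thus K = 9/5. Here |A + A| = 2|A| − 1 = 9, the minimum possible — so K = 9/5 is minimal, which holds iff A is an arithmetic progression.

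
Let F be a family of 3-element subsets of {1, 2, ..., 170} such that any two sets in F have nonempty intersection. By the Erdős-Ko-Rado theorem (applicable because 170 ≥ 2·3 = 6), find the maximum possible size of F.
max |F| = C(169, 2) = 14196

Erdős-Ko-Rado (1961): when n ≥ 2k, max |F| = C(n−1, k−1). The bound is attained by the star {A : i ∈ A} for any fixed i ∈ [n]. Here C(170−1, 3−1) = C(169, 2) = 14196.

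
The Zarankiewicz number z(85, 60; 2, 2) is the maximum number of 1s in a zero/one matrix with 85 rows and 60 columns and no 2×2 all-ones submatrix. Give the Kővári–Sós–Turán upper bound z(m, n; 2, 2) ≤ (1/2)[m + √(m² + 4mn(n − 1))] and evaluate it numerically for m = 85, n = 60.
z(85, 60; 2, 2) ≤ (1/2)[85 + √(85² + 4·85·60·59)] = (1/2)[85 + √1210825] = 592.6875

Kővári–Sós–Turán: let r_1, ..., r_85 be the row sums and z = Σ r_i the total number of 1s. Each pair of columns can share at most one row with both entries 1 (else a 2×2 all-ones block appears), so Σ_i C(r_i, 2) ≤ C(60, 2) = 1770. By convexity Σ_i C(r_i, 2) ≥ 85·C(z/85, 2) = z(z − 85)/(2·85), giving z² − 85z − 85·60·59 ≤ 0 and hence z ≤ (1/2)[85 + √(7225 + 4·300900)] = (1/2)[85 + √1210825] ≈ (1/2)(85 + 1100.3749) = 592.6875.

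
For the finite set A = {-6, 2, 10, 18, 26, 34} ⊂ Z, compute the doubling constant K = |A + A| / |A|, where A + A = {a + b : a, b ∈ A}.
K = |A + A| / |A| = 11/6

Enumerate A + A = {a + b : a, b ∈ A}. With |A| = 6, there are |A|^2 = 36 ordered sum pairs; collecting distinct values, A + A = {-12, -4, 4, 12, 20, 28, 36, 44, 52, 60, 68}, so |A + A| = 11. Thus K = 11/6. Here |A + A| = 2|A| − 1 = 11, the minimum possible — so K = 11/6 is minimal, which holds iff A is an arithmetic progression.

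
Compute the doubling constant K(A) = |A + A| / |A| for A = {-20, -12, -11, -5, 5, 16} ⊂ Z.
K = |A + A| / |A| = 21/6 = 7/2

Enumerate A + A = {a + b : a, b ∈ A}. With |A| = 6, there are |A|^2 = 36 ordered sum pairs; collecting distinct values, A + A = {-40, -32, -31, -25, -24, -23, -22, -17, -16, -15, -10, -7, -6, -4, 0, 4, 5, 10, 11, 21, 32}, so |A + A| = 21. Thus K = 21/6 = 7/2. For comparison, the minimum possible |A + A| over all 6-element sets is 2·6 − 1 = 11 (so min K = 11/6), attained only by arithmetic progressions.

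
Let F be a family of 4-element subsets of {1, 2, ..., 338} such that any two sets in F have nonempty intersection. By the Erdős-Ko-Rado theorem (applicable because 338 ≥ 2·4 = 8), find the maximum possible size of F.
max |F| = C(337, 3) = 6322120

The Erdős-Ko-Rado theorem states: for n ≥ 2k, an intersecting family of k-subsets of an n-element set has size at most C(n − 1, k − 1), with equality for 'star' families {A ⊆ [n] : |A| = k, i ∈ A} (fix an element i). For n = 338, k = 4: C(337, 3) = 6322120.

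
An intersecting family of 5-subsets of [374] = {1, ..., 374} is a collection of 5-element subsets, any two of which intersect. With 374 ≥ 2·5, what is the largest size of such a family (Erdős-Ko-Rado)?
max |F| = C(373, 4) = 793626505

Erdős-Ko-Rado (1961): when n ≥ 2k, max |F| = C(n−1, k−1). The bound is attained by the star {A : i ∈ A} for any fixed i ∈ [n]. Here C(374−1, 5−1) = C(373, 4) = 793626505.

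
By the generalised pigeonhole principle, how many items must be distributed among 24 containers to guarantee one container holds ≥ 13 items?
n = (13 − 1)·24 + 1 = 289

By the generalised pigeonhole principle, to guarantee some box contains ≥ r objects we need more than (r − 1) · k objects total. Threshold: n = (r − 1) · k + 1. With r = 13 and k = 24: n = 12 · 24 + 1 = 288 + 1 = 289. For n = 288 = 12 · 24, we can put exactly 12 objects in every box, avoiding 13 in any single one — so 289 is tight.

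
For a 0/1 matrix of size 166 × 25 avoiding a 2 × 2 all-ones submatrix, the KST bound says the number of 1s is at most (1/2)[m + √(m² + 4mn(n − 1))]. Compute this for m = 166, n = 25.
z(166, 25; 2, 2) ≤ (1/2)[166 + √(166² + 4·166·25·24)] = (1/2)[166 + √425956] = 409.3265

Kővári–Sós–Turán: let r_1, ..., r_166 be the row sums and z = Σ r_i the total number of 1s. Each pair of columns can share at most one row with both entries 1 (else a 2×2 all-ones block appears), so Σ_i C(r_i, 2) ≤ C(25, 2) = 300. By convexity Σ_i C(r_i, 2) ≥ 166·C(z/166, 2) = z(z − 166)/(2·166), giving z² − 166z − 166·25·24 ≤ 0 and hence z ≤ (1/2)[166 + √(27556 + 4·99600)] = (1/2)[166 + √425956] ≈ (1/2)(166 + 652.653) = 409.3265.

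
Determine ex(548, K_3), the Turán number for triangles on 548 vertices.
ex(548, K_3) = ⌊548^2/4⌋ = 75076

Mantel (1907): a triangle-free graph on n vertices has at most ⌊n^2/4⌋ edges, with equality for the complete bipartite graph K_{⌊n/2⌋, ⌈n/2⌉}. For n = 548: ⌊548^2/4⌋ = ⌊300304/4⌋ = 75076. The extremal graph is K_{274, 274}, which has 274·274 = 75076 edges.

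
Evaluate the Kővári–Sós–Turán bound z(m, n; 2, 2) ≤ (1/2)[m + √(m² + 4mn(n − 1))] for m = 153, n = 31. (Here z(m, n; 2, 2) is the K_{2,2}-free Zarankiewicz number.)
z(153, 31; 2, 2) ≤ (1/2)[153 + √(153² + 4·153·31·30)] = (1/2)[153 + √592569] = 461.3925

Kővári–Sós–Turán: let r_1, ..., r_153 be the row sums and z = Σ r_i the total number of 1s. Each pair of columns can share at most one row with both entries 1 (else a 2×2 all-ones block appears), so Σ_i C(r_i, 2) ≤ C(31, 2) = 465. By convexity Σ_i C(r_i, 2) ≥ 153·C(z/153, 2) = z(z − 153)/(2·153), giving z² − 153z − 153·31·30 ≤ 0 and hence z ≤ (1/2)[153 + √(23409 + 4·142290)] = (1/2)[153 + √592569] ≈ (1/2)(153 + 769.785) = 461.3925.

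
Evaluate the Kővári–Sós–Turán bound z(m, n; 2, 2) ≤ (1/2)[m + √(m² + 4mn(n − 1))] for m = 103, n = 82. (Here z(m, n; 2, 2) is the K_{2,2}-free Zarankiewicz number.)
z(103, 82; 2, 2) ≤ (1/2)[103 + √(103² + 4·103·82·81)] = (1/2)[103 + √2747113] = 880.2209

Kővári–Sós–Turán: let r_1, ..., r_103 be the row sums and z = Σ r_i the total number of 1s. Each pair of columns can share at most one row with both entries 1 (else a 2×2 all-ones block appears), so Σ_i C(r_i, 2) ≤ C(82, 2) = 3321. By convexity Σ_i C(r_i, 2) ≥ 103·C(z/103, 2) = z(z − 103)/(2·103), giving z² − 103z − 103·82·81 ≤ 0 and hence z ≤ (1/2)[103 + √(10609 + 4·684126)] = (1/2)[103 + √2747113] ≈ (1/2)(103 + 1657.4417) = 880.2209.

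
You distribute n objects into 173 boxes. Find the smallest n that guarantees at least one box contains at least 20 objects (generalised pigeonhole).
n = (20 − 1)·173 + 1 = 3288

By the generalised pigeonhole principle, to guarantee some box contains ≥ r objects we need more than (r − 1) · k objects total. Threshold: n = (r − 1) · k + 1. With r = 20 and k = 173: n = 19 · 173 + 1 = 3287 + 1 = 3288. For n = 3287 = 19 · 173, we can put exactly 19 objects in every box, avoiding 20 in any single one — so 3288 is tight.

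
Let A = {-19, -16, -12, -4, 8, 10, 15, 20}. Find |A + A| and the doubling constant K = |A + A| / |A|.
K = |A + A| / |A| = 31/8

Enumerate A + A = {a + b : a, b ∈ A}. With |A| = 8, there are |A|^2 = 64 ordered sum pairs; collecting distinct values, A + A = {-38, -35, -32, -31, -28, -24, -23, -20, -16, -11, -9, -8, -6, -4, -2, -1, 1, 3, 4, 6, 8, 11, 16, 18, 20, 23, 25, 28, 30, 35, 40}, so |A + A| = 31. Thus K = 31/8. For comparison, the minimum possible |A + A| over all 8-element sets is 2·8 − 1 = 15 (so min K = 15/8), attained only by arithmetic progressions.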